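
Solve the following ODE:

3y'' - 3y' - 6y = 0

Characteristic equation: 3r² - 3r - 6 = 0
Divide by 3: r² - r - 2 = 0
Roots: r = 2, -1 (distinct real)
General solution: y = C₁e^(2x) + C₂e^(-x)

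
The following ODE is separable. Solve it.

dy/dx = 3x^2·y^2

Separating variables and integrating:
-1/y = x^3 + C

General solution: y^-1 = -x^3 + C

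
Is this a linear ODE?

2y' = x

Yes. Linear (y and its derivatives appear to the first power only, no products of y terms)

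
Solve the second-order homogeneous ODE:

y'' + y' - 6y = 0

Characteristic equation: r² + r - 6 = 0
Roots: r = 2, -3 (distinct real)
General solution: y = C₁e^(2x) + C₂e^(-3x)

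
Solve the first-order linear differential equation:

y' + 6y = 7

Using integrating factor method:

General solution: y = 7/6 + Ce^(-6x)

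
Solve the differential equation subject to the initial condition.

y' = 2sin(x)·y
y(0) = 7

General solution: y = Ce^(-2cos(x))
Applying IC y(0) = 7:
Particular solution: y = 7e^(2(1-cos(x)))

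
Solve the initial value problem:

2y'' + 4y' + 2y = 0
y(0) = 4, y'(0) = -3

General solution: y = (C₁ + C₂x)e^(-x)
Repeated root r = -1
Applying ICs: C₁ = 4, C₂ = 1
Particular solution: y = (4 + x)e^(-x)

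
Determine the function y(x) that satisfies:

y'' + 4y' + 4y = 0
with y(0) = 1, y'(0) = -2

General solution: y = (C₁ + C₂x)e^(-2x)
Repeated root r = -2
Applying ICs: C₁ = 1, C₂ = 0
Particular solution: y = e^(-2x)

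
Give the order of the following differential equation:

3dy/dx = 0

The order is 1 (highest derivative is of order 1).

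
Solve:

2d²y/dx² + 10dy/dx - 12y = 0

Characteristic equation: 2r² + 10r - 12 = 0
Divide by 2: r² + 5r - 6 = 0
Roots: r = 1, -6 (distinct real)
General solution: y = C₁e^x + C₂e^(-6x)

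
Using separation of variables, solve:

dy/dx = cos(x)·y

Separating variables and integrating:
ln|y| = sin(x) + C

General solution: y = Ce^(sin(x))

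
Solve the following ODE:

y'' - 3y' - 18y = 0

Characteristic equation: r² - 3r - 18 = 0
Roots: r = 6, -3 (distinct real)
General solution: y = C₁e^(6x) + C₂e^(-3x)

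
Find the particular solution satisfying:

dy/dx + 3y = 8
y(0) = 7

General solution: y = 8/3 + Ce^(-3x)
Applying y(0) = 7: C = 7 - 8/3 = 13/3
Particular solution: y = 8/3 + (13/3)e^(-3x)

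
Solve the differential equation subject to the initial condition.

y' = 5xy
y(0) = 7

General solution: y = Ce^(5x²/2)
Applying IC y(0) = 7:
Particular solution: y = 7e^(5x²/2)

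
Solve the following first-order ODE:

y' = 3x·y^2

Separating variables and integrating:
-1/y = 3x^2/2 + C

General solution: y^-1 = (-3/2)x^2 + C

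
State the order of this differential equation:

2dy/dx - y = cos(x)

The order is 1 (highest derivative is of order 1).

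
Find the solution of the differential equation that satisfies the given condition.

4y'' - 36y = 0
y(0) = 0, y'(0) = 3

General solution: y = C₁e^(3x) + C₂e^(-3x)
Applying ICs: C₁ = 1/2, C₂ = -1/2
Particular solution: y = (1/2)e^(3x) - (1/2)e^(-3x)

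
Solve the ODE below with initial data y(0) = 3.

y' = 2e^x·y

General solution: y = Ce^(2e^x)
Applying IC y(0) = 3:
Particular solution: y = 3e^(2(e^x - 1))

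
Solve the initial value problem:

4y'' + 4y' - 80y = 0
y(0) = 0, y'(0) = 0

General solution: y = C₁e^(4x) + C₂e^(-5x)
Applying ICs: C₁ = 0, C₂ = 0
Particular solution: y = 0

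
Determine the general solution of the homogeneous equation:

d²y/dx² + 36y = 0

Characteristic equation: r² + 36 = 0
Roots: r = ±6i (complex conjugates)
General solution: y = C₁cos(6x) + C₂sin(6x)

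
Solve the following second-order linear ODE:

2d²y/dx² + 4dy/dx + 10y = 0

Characteristic equation: 2r² + 4r + 10 = 0
Divide by 2: r² + 2r + 5 = 0
Roots: r = -1 ± 2i (complex conjugates)
General solution: y = e^(-x)(C₁cos(2x) + C₂sin(2x))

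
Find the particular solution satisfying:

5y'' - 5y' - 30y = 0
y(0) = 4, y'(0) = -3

General solution: y = C₁e^(3x) + C₂e^(-2x)
Applying ICs: C₁ = 1, C₂ = 3
Particular solution: y = e^(3x) + 3e^(-2x)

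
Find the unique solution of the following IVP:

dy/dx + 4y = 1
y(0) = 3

General solution: y = 1/4 + Ce^(-4x)
Applying y(0) = 3: C = 3 - 1/4 = 11/4
Particular solution: y = 1/4 + (11/4)e^(-4x)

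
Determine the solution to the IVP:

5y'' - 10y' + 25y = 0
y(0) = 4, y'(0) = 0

General solution: y = e^x(C₁cos(2x) + C₂sin(2x))
Complex roots r = 1 ± 2i
Applying ICs: C₁ = 4, C₂ = -2
Particular solution: y = e^x(4cos(2x) - 2sin(2x))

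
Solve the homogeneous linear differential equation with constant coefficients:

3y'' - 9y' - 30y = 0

Characteristic equation: 3r² - 9r - 30 = 0
Divide by 3: r² - 3r - 10 = 0
Roots: r = 5, -2 (distinct real)
General solution: y = C₁e^(5x) + C₂e^(-2x)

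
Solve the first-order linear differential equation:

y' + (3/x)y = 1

Using integrating factor method:

General solution: y = (1/4)x + Cx^(-3)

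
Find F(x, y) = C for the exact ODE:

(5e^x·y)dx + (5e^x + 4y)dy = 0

Verify exactness: ∂M/∂y = ∂N/∂x ✓
Find F(x,y) such that ∂F/∂x = M, ∂F/∂y = N
Solution: 5e^x·y + 2y² = C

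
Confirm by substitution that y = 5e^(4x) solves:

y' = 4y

Verification:
y = 5e^(4x)
y' = 20e^(4x)
4y = 20e^(4x)
y' = 4y ✓

Yes, it is a solution.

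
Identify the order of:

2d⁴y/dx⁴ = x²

The order is 4 (highest derivative is of order 4).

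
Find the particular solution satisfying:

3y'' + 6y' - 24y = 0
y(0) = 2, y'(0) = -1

General solution: y = C₁e^(2x) + C₂e^(-4x)
Applying ICs: C₁ = 7/6, C₂ = 5/6
Particular solution: y = (7/6)e^(2x) + (5/6)e^(-4x)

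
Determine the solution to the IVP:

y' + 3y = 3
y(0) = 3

General solution: y = 1 + Ce^(-3x)
Applying y(0) = 3: C = 3 - 1 = 2
Particular solution: y = 1 + 2e^(-3x)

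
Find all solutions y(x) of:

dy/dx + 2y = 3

Using integrating factor method:

General solution: y = 3/2 + Ce^(-2x)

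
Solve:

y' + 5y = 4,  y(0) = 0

General solution: y = 4/5 + Ce^(-5x)
Applying y(0) = 0: C = 0 - 4/5 = -4/5
Particular solution: y = 4/5 - (4/5)e^(-5x)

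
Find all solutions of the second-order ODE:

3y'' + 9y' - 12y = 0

Characteristic equation: 3r² + 9r - 12 = 0
Divide by 3: r² + 3r - 4 = 0
Roots: r = 1, -4 (distinct real)
General solution: y = C₁e^x + C₂e^(-4x)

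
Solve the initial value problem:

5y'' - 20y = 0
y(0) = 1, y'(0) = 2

General solution: y = C₁e^(2x) + C₂e^(-2x)
Applying ICs: C₁ = 1, C₂ = 0
Particular solution: y = e^(2x)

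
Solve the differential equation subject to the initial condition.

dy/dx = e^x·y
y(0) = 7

General solution: y = Ce^(e^x)
Applying IC y(0) = 7:
Particular solution: y = 7e^(e^x - 1)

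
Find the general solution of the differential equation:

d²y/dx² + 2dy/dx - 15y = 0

Characteristic equation: r² + 2r - 15 = 0
Roots: r = 3, -5 (distinct real)
General solution: y = C₁e^(3x) + C₂e^(-5x)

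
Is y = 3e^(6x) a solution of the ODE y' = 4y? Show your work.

Verification:
y = 3e^(6x)
y' = 18e^(6x)
But 4y = 12e^(6x)
y' ≠ 4y — the derivative does not match

No, it is not a solution.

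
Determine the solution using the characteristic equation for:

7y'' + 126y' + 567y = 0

Characteristic equation: 7r² + 126r + 567 = 0
Divide by 7: r² + 18r + 81 = 0
Factored: (r + 9)² = 0
Repeated root: r = -9
General solution: y = (C₁ + C₂x)e^(-9x)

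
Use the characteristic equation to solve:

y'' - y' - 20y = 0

Characteristic equation: r² - r - 20 = 0
Roots: r = 5, -4 (distinct real)
General solution: y = C₁e^(5x) + C₂e^(-4x)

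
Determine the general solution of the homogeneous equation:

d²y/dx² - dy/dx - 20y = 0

Characteristic equation: r² - r - 20 = 0
Roots: r = 5, -4 (distinct real)
General solution: y = C₁e^(5x) + C₂e^(-4x)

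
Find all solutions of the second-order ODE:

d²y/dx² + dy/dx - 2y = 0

Characteristic equation: r² + r - 2 = 0
Roots: r = 1, -2 (distinct real)
General solution: y = C₁e^x + C₂e^(-2x)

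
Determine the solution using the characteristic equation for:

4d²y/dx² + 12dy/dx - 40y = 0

Characteristic equation: 4r² + 12r - 40 = 0
Divide by 4: r² + 3r - 10 = 0
Roots: r = 2, -5 (distinct real)
General solution: y = C₁e^(2x) + C₂e^(-5x)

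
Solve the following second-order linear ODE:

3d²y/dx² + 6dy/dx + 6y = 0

Characteristic equation: 3r² + 6r + 6 = 0
Divide by 3: r² + 2r + 2 = 0
Roots: r = -1 ± i (complex conjugates)
General solution: y = e^(-x)(C₁cos(x) + C₂sin(x))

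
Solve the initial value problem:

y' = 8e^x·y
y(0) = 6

General solution: y = Ce^(8e^x)
Applying IC y(0) = 6:
Particular solution: y = 6e^(8(e^x - 1))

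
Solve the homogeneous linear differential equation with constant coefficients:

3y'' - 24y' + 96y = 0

Characteristic equation: 3r² - 24r + 96 = 0
Divide by 3: r² - 8r + 32 = 0
Roots: r = 4 ± 4i (complex conjugates)
General solution: y = e^(4x)(C₁cos(4x) + C₂sin(4x))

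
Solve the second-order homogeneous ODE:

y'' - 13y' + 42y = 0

Characteristic equation: r² - 13r + 42 = 0
Roots: r = 6, 7 (distinct real)
General solution: y = C₁e^(6x) + C₂e^(7x)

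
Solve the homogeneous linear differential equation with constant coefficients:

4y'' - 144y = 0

Characteristic equation: 4r² - 144 = 0
Divide by 4: r² - 36 = 0
Roots: r = 6, -6 (distinct real)
General solution: y = C₁e^(6x) + C₂e^(-6x)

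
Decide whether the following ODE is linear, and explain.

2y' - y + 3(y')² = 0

Nonlinear ((y')² term)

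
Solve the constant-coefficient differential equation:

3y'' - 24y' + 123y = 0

Characteristic equation: 3r² - 24r + 123 = 0
Divide by 3: r² - 8r + 41 = 0
Roots: r = 4 ± 5i (complex conjugates)
General solution: y = e^(4x)(C₁cos(5x) + C₂sin(5x))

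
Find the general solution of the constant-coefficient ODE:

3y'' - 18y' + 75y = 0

Characteristic equation: 3r² - 18r + 75 = 0
Divide by 3: r² - 6r + 25 = 0
Roots: r = 3 ± 4i (complex conjugates)
General solution: y = e^(3x)(C₁cos(4x) + C₂sin(4x))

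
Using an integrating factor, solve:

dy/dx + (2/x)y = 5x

Using integrating factor method:

General solution: y = (5/4)x^2 + Cx^(-2)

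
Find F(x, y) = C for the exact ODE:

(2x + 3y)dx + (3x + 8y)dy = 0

Verify exactness: ∂M/∂y = ∂N/∂x ✓
Find F(x,y) such that ∂F/∂x = M, ∂F/∂y = N
Solution: x² + 3xy + 4y² = C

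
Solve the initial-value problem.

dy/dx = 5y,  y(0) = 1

General solution: y = Ce^(5x)
Applying IC y(0) = 1:
Particular solution: y = e^(5x)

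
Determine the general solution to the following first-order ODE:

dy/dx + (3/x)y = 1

Using integrating factor method:

General solution: y = (1/4)x + Cx^(-3)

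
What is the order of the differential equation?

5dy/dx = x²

The order is 1 (highest derivative is of order 1).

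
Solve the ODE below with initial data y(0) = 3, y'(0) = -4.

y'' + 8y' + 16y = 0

General solution: y = (C₁ + C₂x)e^(-4x)
Repeated root r = -4
Applying ICs: C₁ = 3, C₂ = 8
Particular solution: y = (3 + 8x)e^(-4x)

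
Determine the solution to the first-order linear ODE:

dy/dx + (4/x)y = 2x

Using integrating factor method:

General solution: y = (1/3)x^2 + Cx^(-4)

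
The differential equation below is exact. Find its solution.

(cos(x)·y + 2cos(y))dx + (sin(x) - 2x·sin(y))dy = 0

Verify exactness: ∂M/∂y = ∂N/∂x ✓
Find F(x,y) such that ∂F/∂x = M, ∂F/∂y = N
Solution: sin(x)·y + 2x·cos(y) = C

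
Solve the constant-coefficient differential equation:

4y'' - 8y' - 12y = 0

Characteristic equation: 4r² - 8r - 12 = 0
Divide by 4: r² - 2r - 3 = 0
Roots: r = 3, -1 (distinct real)
General solution: y = C₁e^(3x) + C₂e^(-x)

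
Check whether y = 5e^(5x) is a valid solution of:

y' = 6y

Verification:
y = 5e^(5x)
y' = 25e^(5x)
But 6y = 30e^(5x)
y' ≠ 6y — the derivative does not match

No, it is not a solution.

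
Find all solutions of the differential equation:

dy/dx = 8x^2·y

Separating variables and integrating:
ln|y| = 8x^3/3 + C

General solution: y = Ce^(8x^3/3)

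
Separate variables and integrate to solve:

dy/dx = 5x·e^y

Separating variables and integrating:
-e^(-y) = 5x²/2 + C

General solution: y = -ln(C - 5x²/2)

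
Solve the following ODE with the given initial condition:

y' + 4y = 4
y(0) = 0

General solution: y = 1 + Ce^(-4x)
Applying y(0) = 0: C = 0 - 1 = -1
Particular solution: y = 1 - e^(-4x)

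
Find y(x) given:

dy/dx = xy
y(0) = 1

General solution: y = Ce^(x²/2)
Applying IC y(0) = 1:
Particular solution: y = e^(x²/2)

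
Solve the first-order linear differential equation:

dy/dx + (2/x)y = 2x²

Using integrating factor method:

General solution: y = (2/5)x^3 + Cx^(-2)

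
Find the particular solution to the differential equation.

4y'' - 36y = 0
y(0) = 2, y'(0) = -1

General solution: y = C₁e^(3x) + C₂e^(-3x)
Applying ICs: C₁ = 5/6, C₂ = 7/6
Particular solution: y = (5/6)e^(3x) + (7/6)e^(-3x)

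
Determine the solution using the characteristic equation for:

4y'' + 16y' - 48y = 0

Characteristic equation: 4r² + 16r - 48 = 0
Divide by 4: r² + 4r - 12 = 0
Roots: r = 2, -6 (distinct real)
General solution: y = C₁e^(2x) + C₂e^(-6x)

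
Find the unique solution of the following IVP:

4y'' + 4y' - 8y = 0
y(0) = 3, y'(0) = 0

General solution: y = C₁e^x + C₂e^(-2x)
Applying ICs: C₁ = 2, C₂ = 1
Particular solution: y = 2e^x + e^(-2x)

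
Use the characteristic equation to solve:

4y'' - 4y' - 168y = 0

Characteristic equation: 4r² - 4r - 168 = 0
Divide by 4: r² - r - 42 = 0
Roots: r = 7, -6 (distinct real)
General solution: y = C₁e^(7x) + C₂e^(-6x)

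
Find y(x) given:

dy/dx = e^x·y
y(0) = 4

General solution: y = Ce^(e^x)
Applying IC y(0) = 4:
Particular solution: y = 4e^(e^x - 1)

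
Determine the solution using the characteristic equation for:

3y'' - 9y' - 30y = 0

Characteristic equation: 3r² - 9r - 30 = 0
Divide by 3: r² - 3r - 10 = 0
Roots: r = 5, -2 (distinct real)
General solution: y = C₁e^(5x) + C₂e^(-2x)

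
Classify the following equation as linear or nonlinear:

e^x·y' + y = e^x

Linear (y and its derivatives appear to the first power only, no products of y terms)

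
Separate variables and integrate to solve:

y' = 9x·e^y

Separating variables and integrating:
-e^(-y) = 9x²/2 + C

General solution: y = -ln(C - 9x²/2)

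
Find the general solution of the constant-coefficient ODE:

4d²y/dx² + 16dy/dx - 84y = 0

Characteristic equation: 4r² + 16r - 84 = 0
Divide by 4: r² + 4r - 21 = 0
Roots: r = 3, -7 (distinct real)
General solution: y = C₁e^(3x) + C₂e^(-7x)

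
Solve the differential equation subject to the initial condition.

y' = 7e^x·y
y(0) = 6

General solution: y = Ce^(7e^x)
Applying IC y(0) = 6:
Particular solution: y = 6e^(7(e^x - 1))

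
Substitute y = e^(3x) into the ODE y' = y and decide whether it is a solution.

Verification:
y = e^(3x)
y' = 3e^(3x)
But y = e^(3x)
y' ≠ y — the derivative does not match

No, it is not a solution.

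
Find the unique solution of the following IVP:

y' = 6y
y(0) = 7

General solution: y = Ce^(6x)
Applying IC y(0) = 7:
Particular solution: y = 7e^(6x)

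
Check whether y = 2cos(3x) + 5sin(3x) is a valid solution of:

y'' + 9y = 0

Verification:
y'' = -18cos(3x) - 45sin(3x)
y'' + 9y = 0 ✓

Yes, it is a solution.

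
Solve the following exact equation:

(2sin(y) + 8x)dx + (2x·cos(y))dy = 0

Verify exactness: ∂M/∂y = ∂N/∂x ✓
Find F(x,y) such that ∂F/∂x = M, ∂F/∂y = N
Solution: 2x·sin(y) + 4x² = C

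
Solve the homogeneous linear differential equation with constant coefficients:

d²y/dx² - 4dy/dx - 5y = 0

Characteristic equation: r² - 4r - 5 = 0
Roots: r = 5, -1 (distinct real)
General solution: y = C₁e^(5x) + C₂e^(-x)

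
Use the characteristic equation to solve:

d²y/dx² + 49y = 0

Characteristic equation: r² + 49 = 0
Roots: r = ±7i (complex conjugates)
General solution: y = C₁cos(7x) + C₂sin(7x)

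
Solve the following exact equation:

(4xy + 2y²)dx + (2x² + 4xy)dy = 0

Verify exactness: ∂M/∂y = ∂N/∂x ✓
Find F(x,y) such that ∂F/∂x = M, ∂F/∂y = N
Solution: 2x²y + 2xy² = C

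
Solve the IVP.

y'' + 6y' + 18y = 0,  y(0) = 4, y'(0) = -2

General solution: y = e^(-3x)(C₁cos(3x) + C₂sin(3x))
Complex roots r = -3 ± 3i
Applying ICs: C₁ = 4, C₂ = 10/3
Particular solution: y = e^(-3x)(4cos(3x) + (10/3)sin(3x))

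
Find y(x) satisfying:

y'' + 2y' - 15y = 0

Characteristic equation: r² + 2r - 15 = 0
Roots: r = 3, -5 (distinct real)
General solution: y = C₁e^(3x) + C₂e^(-5x)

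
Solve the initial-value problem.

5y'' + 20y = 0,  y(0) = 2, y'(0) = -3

General solution: y = C₁cos(2x) + C₂sin(2x)
Complex roots r = ±2i
Applying ICs: C₁ = 2, C₂ = -3/2
Particular solution: y = 2cos(2x) - (3/2)sin(2x)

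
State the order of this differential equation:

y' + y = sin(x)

The order is 1 (highest derivative is of order 1).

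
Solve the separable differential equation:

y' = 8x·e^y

Separating variables and integrating:
-e^(-y) = 4x² + C

General solution: y = -ln(C - 4x²)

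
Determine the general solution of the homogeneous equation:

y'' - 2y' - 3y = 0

Characteristic equation: r² - 2r - 3 = 0
Roots: r = 3, -1 (distinct real)
General solution: y = C₁e^(3x) + C₂e^(-x)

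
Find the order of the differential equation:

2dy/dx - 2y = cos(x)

The order is 1 (highest derivative is of order 1).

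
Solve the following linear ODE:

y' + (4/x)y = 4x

Using integrating factor method:

General solution: y = (2/3)x^2 + Cx^(-4)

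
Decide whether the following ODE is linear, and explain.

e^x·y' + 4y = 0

Linear (y and its derivatives appear to the first power only, no products of y terms)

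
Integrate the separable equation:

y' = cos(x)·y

Separating variables and integrating:
ln|y| = sin(x) + C

General solution: y = Ce^(sin(x))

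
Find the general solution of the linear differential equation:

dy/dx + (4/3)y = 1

Using integrating factor method:

General solution: y = 3/4 + Ce^(-4x/3)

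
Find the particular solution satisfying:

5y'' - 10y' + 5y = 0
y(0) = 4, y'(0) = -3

General solution: y = (C₁ + C₂x)e^x
Repeated root r = 1
Applying ICs: C₁ = 4, C₂ = -7
Particular solution: y = (4 - 7x)e^x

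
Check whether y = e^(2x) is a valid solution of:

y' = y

Verification:
y = e^(2x)
y' = 2e^(2x)
But y = e^(2x)
y' ≠ y — the derivative does not match

No, it is not a solution.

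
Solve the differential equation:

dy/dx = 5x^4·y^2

Separating variables and integrating:
-1/y = x^5 + C

General solution: y^-1 = -x^5 + C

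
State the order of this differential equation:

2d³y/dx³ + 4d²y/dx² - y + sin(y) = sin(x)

The order is 3 (highest derivative is of order 3).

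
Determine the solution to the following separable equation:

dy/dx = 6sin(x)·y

Separating variables and integrating:
ln|y| = -6cos(x) + C

General solution: y = Ce^(-6cos(x))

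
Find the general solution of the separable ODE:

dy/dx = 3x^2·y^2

Separating variables and integrating:
-1/y = x^3 + C

General solution: y^-1 = -x^3 + C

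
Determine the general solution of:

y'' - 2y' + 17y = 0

Characteristic equation: r² - 2r + 17 = 0
Roots: r = 1 ± 4i (complex conjugates)
General solution: y = e^x(C₁cos(4x) + C₂sin(4x))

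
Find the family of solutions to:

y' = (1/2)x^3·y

Separating variables and integrating:
ln|y| = x^4/8 + C

General solution: y = Ce^(x^4/8)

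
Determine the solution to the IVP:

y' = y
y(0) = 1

General solution: y = Ce^x
Applying IC y(0) = 1:
Particular solution: y = e^x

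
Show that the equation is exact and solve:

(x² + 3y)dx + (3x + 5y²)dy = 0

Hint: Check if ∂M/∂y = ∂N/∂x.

Verify exactness: ∂M/∂y = ∂N/∂x ✓
Find F(x,y) such that ∂F/∂x = M, ∂F/∂y = N
Solution: x³/3 + 3xy + 5y³/3 = C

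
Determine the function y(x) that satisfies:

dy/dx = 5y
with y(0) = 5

General solution: y = Ce^(5x)
Applying IC y(0) = 5:
Particular solution: y = 5e^(5x)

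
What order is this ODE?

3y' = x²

The order is 1 (highest derivative is of order 1).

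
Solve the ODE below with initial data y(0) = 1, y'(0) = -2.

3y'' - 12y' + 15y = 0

General solution: y = e^(2x)(C₁cos(x) + C₂sin(x))
Complex roots r = 2 ± i
Applying ICs: C₁ = 1, C₂ = -4
Particular solution: y = e^(2x)(cos(x) - 4sin(x))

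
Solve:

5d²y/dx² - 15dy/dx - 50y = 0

Characteristic equation: 5r² - 15r - 50 = 0
Divide by 5: r² - 3r - 10 = 0
Roots: r = 5, -2 (distinct real)
General solution: y = C₁e^(5x) + C₂e^(-2x)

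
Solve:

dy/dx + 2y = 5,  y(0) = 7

General solution: y = 5/2 + Ce^(-2x)
Applying y(0) = 7: C = 7 - 5/2 = 9/2
Particular solution: y = 5/2 + (9/2)e^(-2x)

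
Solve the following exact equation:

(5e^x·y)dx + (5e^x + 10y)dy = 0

Verify exactness: ∂M/∂y = ∂N/∂x ✓
Find F(x,y) such that ∂F/∂x = M, ∂F/∂y = N
Solution: 5e^x·y + 5y² = C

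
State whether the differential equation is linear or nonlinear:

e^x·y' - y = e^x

Linear (y and its derivatives appear to the first power only, no products of y terms)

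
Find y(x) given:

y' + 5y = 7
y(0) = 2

General solution: y = 7/5 + Ce^(-5x)
Applying y(0) = 2: C = 2 - 7/5 = 3/5
Particular solution: y = 7/5 + (3/5)e^(-5x)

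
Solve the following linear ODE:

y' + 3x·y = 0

Using integrating factor method:

General solution: y = Ce^(-3x^2/2)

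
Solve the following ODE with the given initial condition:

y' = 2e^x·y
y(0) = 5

General solution: y = Ce^(2e^x)
Applying IC y(0) = 5:
Particular solution: y = 5e^(2(e^x - 1))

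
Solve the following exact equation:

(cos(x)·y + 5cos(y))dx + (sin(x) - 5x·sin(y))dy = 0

Verify exactness: ∂M/∂y = ∂N/∂x ✓
Find F(x,y) such that ∂F/∂x = M, ∂F/∂y = N
Solution: sin(x)·y + 5x·cos(y) = C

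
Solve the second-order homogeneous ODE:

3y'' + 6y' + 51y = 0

Characteristic equation: 3r² + 6r + 51 = 0
Divide by 3: r² + 2r + 17 = 0
Roots: r = -1 ± 4i (complex conjugates)
General solution: y = e^(-x)(C₁cos(4x) + C₂sin(4x))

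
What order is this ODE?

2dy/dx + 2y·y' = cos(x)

The order is 1 (highest derivative is of order 1).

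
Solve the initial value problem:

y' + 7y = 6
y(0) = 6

General solution: y = 6/7 + Ce^(-7x)
Applying y(0) = 6: C = 6 - 6/7 = 36/7
Particular solution: y = 6/7 + (36/7)e^(-7x)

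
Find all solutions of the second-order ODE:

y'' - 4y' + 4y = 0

Characteristic equation: r² - 4r + 4 = 0
Factored: (r - 2)² = 0
Repeated root: r = 2
General solution: y = (C₁ + C₂x)e^(2x)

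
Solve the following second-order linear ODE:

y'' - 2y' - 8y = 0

Characteristic equation: r² - 2r - 8 = 0
Roots: r = 4, -2 (distinct real)
General solution: y = C₁e^(4x) + C₂e^(-2x)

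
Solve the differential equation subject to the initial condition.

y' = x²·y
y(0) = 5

General solution: y = Ce^(x³/3)
Applying IC y(0) = 5:
Particular solution: y = 5e^(x³/3)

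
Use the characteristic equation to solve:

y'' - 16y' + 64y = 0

Characteristic equation: r² - 16r + 64 = 0
Factored: (r - 8)² = 0
Repeated root: r = 8
General solution: y = (C₁ + C₂x)e^(8x)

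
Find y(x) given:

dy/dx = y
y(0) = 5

General solution: y = Ce^x
Applying IC y(0) = 5:
Particular solution: y = 5e^x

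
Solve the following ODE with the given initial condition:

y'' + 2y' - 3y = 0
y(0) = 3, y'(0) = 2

General solution: y = C₁e^x + C₂e^(-3x)
Applying ICs: C₁ = 11/4, C₂ = 1/4
Particular solution: y = (11/4)e^x + (1/4)e^(-3x)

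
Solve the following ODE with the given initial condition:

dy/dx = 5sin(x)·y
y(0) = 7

General solution: y = Ce^(-5cos(x))
Applying IC y(0) = 7:
Particular solution: y = 7e^(5(1-cos(x)))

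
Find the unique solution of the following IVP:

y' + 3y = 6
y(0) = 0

General solution: y = 2 + Ce^(-3x)
Applying y(0) = 0: C = 0 - 2 = -2
Particular solution: y = 2 - 2e^(-3x)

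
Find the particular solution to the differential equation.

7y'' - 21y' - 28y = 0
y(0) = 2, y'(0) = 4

General solution: y = C₁e^(4x) + C₂e^(-x)
Applying ICs: C₁ = 6/5, C₂ = 4/5
Particular solution: y = (6/5)e^(4x) + (4/5)e^(-x)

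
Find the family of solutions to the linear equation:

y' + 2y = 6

Using integrating factor method:

General solution: y = 3 + Ce^(-2x)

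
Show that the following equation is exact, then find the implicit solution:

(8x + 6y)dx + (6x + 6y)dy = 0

Verify exactness: ∂M/∂y = ∂N/∂x ✓
Find F(x,y) such that ∂F/∂x = M, ∂F/∂y = N
Solution: 4x² + 6xy + 3y² = C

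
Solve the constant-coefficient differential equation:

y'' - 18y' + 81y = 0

Characteristic equation: r² - 18r + 81 = 0
Factored: (r - 9)² = 0
Repeated root: r = 9
General solution: y = (C₁ + C₂x)e^(9x)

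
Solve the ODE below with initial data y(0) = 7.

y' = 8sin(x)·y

General solution: y = Ce^(-8cos(x))
Applying IC y(0) = 7:
Particular solution: y = 7e^(8(1-cos(x)))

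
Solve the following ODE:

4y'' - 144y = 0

Characteristic equation: 4r² - 144 = 0
Divide by 4: r² - 36 = 0
Roots: r = 6, -6 (distinct real)
General solution: y = C₁e^(6x) + C₂e^(-6x)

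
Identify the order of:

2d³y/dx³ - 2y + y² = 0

The order is 3 (highest derivative is of order 3).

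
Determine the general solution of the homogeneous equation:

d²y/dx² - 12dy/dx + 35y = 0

Characteristic equation: r² - 12r + 35 = 0
Roots: r = 7, 5 (distinct real)
General solution: y = C₁e^(7x) + C₂e^(5x)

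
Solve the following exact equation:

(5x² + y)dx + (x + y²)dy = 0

Verify exactness: ∂M/∂y = ∂N/∂x ✓
Find F(x,y) such that ∂F/∂x = M, ∂F/∂y = N
Solution: 5x³/3 + xy + y³/3 = C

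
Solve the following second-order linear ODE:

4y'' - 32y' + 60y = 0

Characteristic equation: 4r² - 32r + 60 = 0
Divide by 4: r² - 8r + 15 = 0
Roots: r = 5, 3 (distinct real)
General solution: y = C₁e^(5x) + C₂e^(3x)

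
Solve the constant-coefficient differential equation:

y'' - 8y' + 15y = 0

Characteristic equation: r² - 8r + 15 = 0
Roots: r = 5, 3 (distinct real)
General solution: y = C₁e^(5x) + C₂e^(3x)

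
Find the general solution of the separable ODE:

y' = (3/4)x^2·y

Separating variables and integrating:
ln|y| = x^3/4 + C

General solution: y = Ce^(x^3/4)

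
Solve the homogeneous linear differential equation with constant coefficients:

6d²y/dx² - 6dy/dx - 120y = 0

Characteristic equation: 6r² - 6r - 120 = 0
Divide by 6: r² - r - 20 = 0
Roots: r = 5, -4 (distinct real)
General solution: y = C₁e^(5x) + C₂e^(-4x)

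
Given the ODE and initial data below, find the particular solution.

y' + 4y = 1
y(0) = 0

General solution: y = 1/4 + Ce^(-4x)
Applying y(0) = 0: C = 0 - 1/4 = -1/4
Particular solution: y = 1/4 - (1/4)e^(-4x)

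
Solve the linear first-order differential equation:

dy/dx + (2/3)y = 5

Using integrating factor method:

General solution: y = 15/2 + Ce^(-2x/3)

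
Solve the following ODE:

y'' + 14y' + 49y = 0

Characteristic equation: r² + 14r + 49 = 0
Factored: (r + 7)² = 0
Repeated root: r = -7
General solution: y = (C₁ + C₂x)e^(-7x)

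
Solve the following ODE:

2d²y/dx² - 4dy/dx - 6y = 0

Characteristic equation: 2r² - 4r - 6 = 0
Divide by 2: r² - 2r - 3 = 0
Roots: r = 3, -1 (distinct real)
General solution: y = C₁e^(3x) + C₂e^(-x)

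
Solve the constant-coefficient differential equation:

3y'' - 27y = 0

Characteristic equation: 3r² - 27 = 0
Divide by 3: r² - 9 = 0
Roots: r = 3, -3 (distinct real)
General solution: y = C₁e^(3x) + C₂e^(-3x)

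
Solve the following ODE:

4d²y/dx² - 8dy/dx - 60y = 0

Characteristic equation: 4r² - 8r - 60 = 0
Divide by 4: r² - 2r - 15 = 0
Roots: r = 5, -3 (distinct real)
General solution: y = C₁e^(5x) + C₂e^(-3x)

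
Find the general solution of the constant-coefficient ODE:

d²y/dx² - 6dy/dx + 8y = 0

Characteristic equation: r² - 6r + 8 = 0
Roots: r = 2, 4 (distinct real)
General solution: y = C₁e^(2x) + C₂e^(4x)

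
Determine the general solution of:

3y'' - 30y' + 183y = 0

Characteristic equation: 3r² - 30r + 183 = 0
Divide by 3: r² - 10r + 61 = 0
Roots: r = 5 ± 6i (complex conjugates)
General solution: y = e^(5x)(C₁cos(6x) + C₂sin(6x))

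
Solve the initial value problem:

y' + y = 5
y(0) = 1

General solution: y = 5 + Ce^(-x)
Applying y(0) = 1: C = 1 - 5 = -4
Particular solution: y = 5 - 4e^(-x)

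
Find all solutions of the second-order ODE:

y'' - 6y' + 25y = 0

Characteristic equation: r² - 6r + 25 = 0
Roots: r = 3 ± 4i (complex conjugates)
General solution: y = e^(3x)(C₁cos(4x) + C₂sin(4x))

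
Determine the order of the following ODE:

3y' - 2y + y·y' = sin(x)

The order is 1 (highest derivative is of order 1).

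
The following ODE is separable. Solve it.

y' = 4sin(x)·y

Separating variables and integrating:
ln|y| = -4cos(x) + C

General solution: y = Ce^(-4cos(x))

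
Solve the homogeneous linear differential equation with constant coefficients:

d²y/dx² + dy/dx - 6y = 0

Characteristic equation: r² + r - 6 = 0
Roots: r = 2, -3 (distinct real)
General solution: y = C₁e^(2x) + C₂e^(-3x)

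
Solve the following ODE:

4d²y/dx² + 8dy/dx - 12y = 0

Characteristic equation: 4r² + 8r - 12 = 0
Divide by 4: r² + 2r - 3 = 0
Roots: r = 1, -3 (distinct real)
General solution: y = C₁e^x + C₂e^(-3x)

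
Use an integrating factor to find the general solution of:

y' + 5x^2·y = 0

Using integrating factor method:

General solution: y = Ce^(-5x^3/3)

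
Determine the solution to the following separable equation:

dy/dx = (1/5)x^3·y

Separating variables and integrating:
ln|y| = x^4/20 + C

General solution: y = Ce^(x^4/20)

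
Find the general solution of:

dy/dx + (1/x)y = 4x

Using integrating factor method:

General solution: y = (4/3)x^2 + C/x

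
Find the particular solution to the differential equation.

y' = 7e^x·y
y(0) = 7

General solution: y = Ce^(7e^x)
Applying IC y(0) = 7:
Particular solution: y = 7e^(7(e^x - 1))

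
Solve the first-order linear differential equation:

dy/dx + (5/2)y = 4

Using integrating factor method:

General solution: y = 8/5 + Ce^(-5x/2)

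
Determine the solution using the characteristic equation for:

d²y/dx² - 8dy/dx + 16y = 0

Characteristic equation: r² - 8r + 16 = 0
Factored: (r - 4)² = 0
Repeated root: r = 4
General solution: y = (C₁ + C₂x)e^(4x)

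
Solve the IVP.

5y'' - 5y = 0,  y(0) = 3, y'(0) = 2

General solution: y = C₁e^x + C₂e^(-x)
Applying ICs: C₁ = 5/2, C₂ = 1/2
Particular solution: y = (5/2)e^x + (1/2)e^(-x)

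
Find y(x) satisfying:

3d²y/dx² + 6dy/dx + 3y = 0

Characteristic equation: 3r² + 6r + 3 = 0
Divide by 3: r² + 2r + 1 = 0
Factored: (r + 1)² = 0
Repeated root: r = -1
General solution: y = (C₁ + C₂x)e^(-x)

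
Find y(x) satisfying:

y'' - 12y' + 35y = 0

Characteristic equation: r² - 12r + 35 = 0
Roots: r = 7, 5 (distinct real)
General solution: y = C₁e^(7x) + C₂e^(5x)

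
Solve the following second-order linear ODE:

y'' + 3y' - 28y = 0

Characteristic equation: r² + 3r - 28 = 0
Roots: r = 4, -7 (distinct real)
General solution: y = C₁e^(4x) + C₂e^(-7x)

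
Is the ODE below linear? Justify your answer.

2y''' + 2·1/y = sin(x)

No. Nonlinear (1/y term)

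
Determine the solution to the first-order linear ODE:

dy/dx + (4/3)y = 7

Using integrating factor method:

General solution: y = 21/4 + Ce^(-4x/3)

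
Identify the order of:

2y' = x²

The order is 1 (highest derivative is of order 1).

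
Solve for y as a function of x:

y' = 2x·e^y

Separating variables and integrating:
-e^(-y) = x² + C

General solution: y = -ln(C - x²)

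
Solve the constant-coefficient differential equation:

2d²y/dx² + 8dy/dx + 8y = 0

Characteristic equation: 2r² + 8r + 8 = 0
Divide by 2: r² + 4r + 4 = 0
Factored: (r + 2)² = 0
Repeated root: r = -2
General solution: y = (C₁ + C₂x)e^(-2x)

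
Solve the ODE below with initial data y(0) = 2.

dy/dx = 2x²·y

General solution: y = Ce^(2x³/3)
Applying IC y(0) = 2:
Particular solution: y = 2e^(2x³/3)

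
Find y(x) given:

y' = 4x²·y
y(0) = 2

General solution: y = Ce^(4x³/3)
Applying IC y(0) = 2:
Particular solution: y = 2e^(4x³/3)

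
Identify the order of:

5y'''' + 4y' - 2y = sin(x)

The order is 4 (highest derivative is of order 4).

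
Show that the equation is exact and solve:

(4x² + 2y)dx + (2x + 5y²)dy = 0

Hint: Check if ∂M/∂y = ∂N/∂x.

Verify exactness: ∂M/∂y = ∂N/∂x ✓
Find F(x,y) such that ∂F/∂x = M, ∂F/∂y = N
Solution: 4x³/3 + 2xy + 5y³/3 = C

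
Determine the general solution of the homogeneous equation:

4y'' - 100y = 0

Characteristic equation: 4r² - 100 = 0
Divide by 4: r² - 25 = 0
Roots: r = 5, -5 (distinct real)
General solution: y = C₁e^(5x) + C₂e^(-5x)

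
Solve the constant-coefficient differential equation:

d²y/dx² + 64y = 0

Characteristic equation: r² + 64 = 0
Roots: r = ±8i (complex conjugates)
General solution: y = C₁cos(8x) + C₂sin(8x)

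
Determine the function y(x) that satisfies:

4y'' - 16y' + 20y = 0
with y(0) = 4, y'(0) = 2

General solution: y = e^(2x)(C₁cos(x) + C₂sin(x))
Complex roots r = 2 ± i
Applying ICs: C₁ = 4, C₂ = -6
Particular solution: y = e^(2x)(4cos(x) - 6sin(x))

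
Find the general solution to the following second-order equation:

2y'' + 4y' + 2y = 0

Characteristic equation: 2r² + 4r + 2 = 0
Divide by 2: r² + 2r + 1 = 0
Factored: (r + 1)² = 0
Repeated root: r = -1
General solution: y = (C₁ + C₂x)e^(-x)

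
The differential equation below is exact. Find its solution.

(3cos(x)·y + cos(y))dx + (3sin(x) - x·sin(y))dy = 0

Verify exactness: ∂M/∂y = ∂N/∂x ✓
Find F(x,y) such that ∂F/∂x = M, ∂F/∂y = N
Solution: 3sin(x)·y + x·cos(y) = C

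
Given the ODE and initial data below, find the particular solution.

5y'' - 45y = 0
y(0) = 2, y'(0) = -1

General solution: y = C₁e^(3x) + C₂e^(-3x)
Applying ICs: C₁ = 5/6, C₂ = 7/6
Particular solution: y = (5/6)e^(3x) + (7/6)e^(-3x)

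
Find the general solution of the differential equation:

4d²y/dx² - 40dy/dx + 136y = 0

Characteristic equation: 4r² - 40r + 136 = 0
Divide by 4: r² - 10r + 34 = 0
Roots: r = 5 ± 3i (complex conjugates)
General solution: y = e^(5x)(C₁cos(3x) + C₂sin(3x))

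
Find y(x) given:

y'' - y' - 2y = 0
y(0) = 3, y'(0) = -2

General solution: y = C₁e^(2x) + C₂e^(-x)
Applying ICs: C₁ = 1/3, C₂ = 8/3
Particular solution: y = (1/3)e^(2x) + (8/3)e^(-x)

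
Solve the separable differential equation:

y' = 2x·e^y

Separating variables and integrating:
-e^(-y) = x² + C

General solution: y = -ln(C - x²)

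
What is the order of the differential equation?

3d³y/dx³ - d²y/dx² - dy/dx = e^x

The order is 3 (highest derivative is of order 3).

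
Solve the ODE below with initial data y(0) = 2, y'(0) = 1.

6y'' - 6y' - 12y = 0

General solution: y = C₁e^(2x) + C₂e^(-x)
Applying ICs: C₁ = 1, C₂ = 1
Particular solution: y = e^(2x) + e^(-x)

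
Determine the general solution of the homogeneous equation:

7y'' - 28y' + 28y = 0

Characteristic equation: 7r² - 28r + 28 = 0
Divide by 7: r² - 4r + 4 = 0
Factored: (r - 2)² = 0
Repeated root: r = 2
General solution: y = (C₁ + C₂x)e^(2x)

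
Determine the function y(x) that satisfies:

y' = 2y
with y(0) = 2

General solution: y = Ce^(2x)
Applying IC y(0) = 2:
Particular solution: y = 2e^(2x)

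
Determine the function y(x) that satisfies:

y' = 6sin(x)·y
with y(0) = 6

General solution: y = Ce^(-6cos(x))
Applying IC y(0) = 6:
Particular solution: y = 6e^(6(1-cos(x)))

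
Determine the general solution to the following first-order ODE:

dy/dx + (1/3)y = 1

Using integrating factor method:

General solution: y = 3 + Ce^(-x/3)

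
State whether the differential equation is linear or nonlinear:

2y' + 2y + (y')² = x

Nonlinear ((y')² term)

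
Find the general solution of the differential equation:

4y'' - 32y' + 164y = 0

Characteristic equation: 4r² - 32r + 164 = 0
Divide by 4: r² - 8r + 41 = 0
Roots: r = 4 ± 5i (complex conjugates)
General solution: y = e^(4x)(C₁cos(5x) + C₂sin(5x))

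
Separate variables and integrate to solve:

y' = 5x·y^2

Separating variables and integrating:
-1/y = 5x^2/2 + C

General solution: y^-1 = (-5/2)x^2 + C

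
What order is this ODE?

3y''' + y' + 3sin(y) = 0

The order is 3 (highest derivative is of order 3).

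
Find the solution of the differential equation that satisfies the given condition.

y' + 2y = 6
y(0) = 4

General solution: y = 3 + Ce^(-2x)
Applying y(0) = 4: C = 4 - 3 = 1
Particular solution: y = 3 + e^(-2x)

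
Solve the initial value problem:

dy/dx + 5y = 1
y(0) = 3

General solution: y = 1/5 + Ce^(-5x)
Applying y(0) = 3: C = 3 - 1/5 = 14/5
Particular solution: y = 1/5 + (14/5)e^(-5x)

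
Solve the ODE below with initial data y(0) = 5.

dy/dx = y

General solution: y = Ce^x
Applying IC y(0) = 5:
Particular solution: y = 5e^x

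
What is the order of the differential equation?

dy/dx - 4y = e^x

The order is 1 (highest derivative is of order 1).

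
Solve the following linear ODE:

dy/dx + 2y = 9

Using integrating factor method:

General solution: y = 9/2 + Ce^(-2x)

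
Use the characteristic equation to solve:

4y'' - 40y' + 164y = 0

Characteristic equation: 4r² - 40r + 164 = 0
Divide by 4: r² - 10r + 41 = 0
Roots: r = 5 ± 4i (complex conjugates)
General solution: y = e^(5x)(C₁cos(4x) + C₂sin(4x))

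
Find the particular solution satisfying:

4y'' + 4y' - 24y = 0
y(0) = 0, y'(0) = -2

General solution: y = C₁e^(2x) + C₂e^(-3x)
Applying ICs: C₁ = -2/5, C₂ = 2/5
Particular solution: y = -(2/5)e^(2x) + (2/5)e^(-3x)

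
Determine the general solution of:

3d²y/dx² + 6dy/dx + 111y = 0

Characteristic equation: 3r² + 6r + 111 = 0
Divide by 3: r² + 2r + 37 = 0
Roots: r = -1 ± 6i (complex conjugates)
General solution: y = e^(-x)(C₁cos(6x) + C₂sin(6x))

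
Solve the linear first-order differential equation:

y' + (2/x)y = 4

Using integrating factor method:

General solution: y = (4/3)x + Cx^(-2)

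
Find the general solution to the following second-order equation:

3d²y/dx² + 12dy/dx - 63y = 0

Characteristic equation: 3r² + 12r - 63 = 0
Divide by 3: r² + 4r - 21 = 0
Roots: r = 3, -7 (distinct real)
General solution: y = C₁e^(3x) + C₂e^(-7x)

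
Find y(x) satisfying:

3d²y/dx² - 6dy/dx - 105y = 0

Characteristic equation: 3r² - 6r - 105 = 0
Divide by 3: r² - 2r - 35 = 0
Roots: r = 7, -5 (distinct real)
General solution: y = C₁e^(7x) + C₂e^(-5x)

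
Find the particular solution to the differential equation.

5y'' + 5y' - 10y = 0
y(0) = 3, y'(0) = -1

General solution: y = C₁e^x + C₂e^(-2x)
Applying ICs: C₁ = 5/3, C₂ = 4/3
Particular solution: y = (5/3)e^x + (4/3)e^(-2x)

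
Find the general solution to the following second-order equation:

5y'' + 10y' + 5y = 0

Characteristic equation: 5r² + 10r + 5 = 0
Divide by 5: r² + 2r + 1 = 0
Factored: (r + 1)² = 0
Repeated root: r = -1
General solution: y = (C₁ + C₂x)e^(-x)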